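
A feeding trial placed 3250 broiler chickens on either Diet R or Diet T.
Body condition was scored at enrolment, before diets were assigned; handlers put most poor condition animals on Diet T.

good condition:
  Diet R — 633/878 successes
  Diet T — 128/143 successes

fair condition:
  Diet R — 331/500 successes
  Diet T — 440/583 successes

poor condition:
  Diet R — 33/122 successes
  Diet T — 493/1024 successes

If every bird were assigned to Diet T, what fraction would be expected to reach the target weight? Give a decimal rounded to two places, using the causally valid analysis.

The starting body condition-specific comparison favours Diet T throughout, but the pooled figures favour Diet R. The question is whether to condition on starting body condition.
The imbalance in starting body condition arose from how broiler chickens were allocated, not from anything the diet did; and starting body condition independently affects the outcome. The pooled gap is confounded — condition on starting body condition.
Standardising Diet T to the population starting body condition mix: 0.314·128/143 + 0.333·440/583 + 0.353·493/1024 = 0.702.

0.70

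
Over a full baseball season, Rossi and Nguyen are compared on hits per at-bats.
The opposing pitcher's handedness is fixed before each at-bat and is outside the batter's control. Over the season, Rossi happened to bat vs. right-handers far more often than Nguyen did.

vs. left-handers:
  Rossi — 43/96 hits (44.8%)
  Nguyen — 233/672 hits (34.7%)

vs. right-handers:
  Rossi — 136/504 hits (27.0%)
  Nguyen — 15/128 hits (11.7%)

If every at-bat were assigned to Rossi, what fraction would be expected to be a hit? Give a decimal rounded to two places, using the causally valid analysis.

The pitcher handedness-specific comparison favours Rossi throughout, but the pooled figures favour Nguyen. The question is whether to condition on pitcher handedness.
Pitcher handedness satisfies the back-door criterion: it is not a descendant of the player, and it blocks the spurious path from player to outcome. Adjusting for it (i.e., using the within-pitcher handedness rates) gives the causal effect.
Standardising Rossi to the population pitcher handedness mix: 0.549·43/96 + 0.451·136/504 = 0.368.

0.37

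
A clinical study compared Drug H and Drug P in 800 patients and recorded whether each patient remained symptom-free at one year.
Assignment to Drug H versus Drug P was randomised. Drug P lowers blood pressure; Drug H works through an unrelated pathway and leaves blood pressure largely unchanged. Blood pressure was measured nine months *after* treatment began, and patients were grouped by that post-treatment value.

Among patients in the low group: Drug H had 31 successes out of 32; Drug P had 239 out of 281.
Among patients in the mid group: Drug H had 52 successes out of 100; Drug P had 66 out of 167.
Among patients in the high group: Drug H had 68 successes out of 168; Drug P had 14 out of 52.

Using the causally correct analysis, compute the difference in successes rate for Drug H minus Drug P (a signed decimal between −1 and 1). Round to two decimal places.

-0.13

The stratified and pooled comparisons disagree (Drug H wins within each blood pressure; Drug P wins overall), so the answer turns on the causal role of blood pressure.
Blood pressure is recorded after the drug and is itself shifted by it — it sits on the causal path from drug to outcome. Conditioning on a mediator would strip out part of the effect we want; the pooled comparison gives the total causal effect.
The causal difference is the pooled difference: 0.503 − 0.638 = -0.135.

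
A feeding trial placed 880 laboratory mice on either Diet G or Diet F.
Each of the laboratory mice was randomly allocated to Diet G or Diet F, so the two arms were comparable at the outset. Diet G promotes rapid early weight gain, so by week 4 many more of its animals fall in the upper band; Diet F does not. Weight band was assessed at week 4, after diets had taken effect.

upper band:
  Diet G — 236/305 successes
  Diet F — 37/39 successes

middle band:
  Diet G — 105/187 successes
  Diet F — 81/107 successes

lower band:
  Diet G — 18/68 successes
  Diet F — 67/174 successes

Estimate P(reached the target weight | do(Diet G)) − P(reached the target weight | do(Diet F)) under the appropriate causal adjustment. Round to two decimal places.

+0.06

Stratifying would compare diets among laboratory mice the diets themselves sorted into week-4 weight band groups — a form of selection on an intermediate. The unconditioned pooled rates give the total causal effect.
The causal difference is the pooled difference: 0.641 − 0.578 = +0.063.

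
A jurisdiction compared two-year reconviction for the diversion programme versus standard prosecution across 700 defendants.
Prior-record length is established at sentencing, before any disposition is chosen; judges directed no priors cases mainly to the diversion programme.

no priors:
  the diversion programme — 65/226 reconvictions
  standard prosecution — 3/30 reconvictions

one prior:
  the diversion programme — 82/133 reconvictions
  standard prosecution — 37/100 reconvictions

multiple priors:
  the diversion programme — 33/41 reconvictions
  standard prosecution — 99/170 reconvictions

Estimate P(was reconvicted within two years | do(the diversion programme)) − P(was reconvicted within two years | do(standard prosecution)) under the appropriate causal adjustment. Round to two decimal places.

+0.22

Since prior-record length is a pre-existing factor (not a product of the disposition) and it affects the outcome on its own, it is a confounder. The stratified rates, not the pooled rate, identify the causal effect.
Adjusting over the population distribution of prior-record length: 0.366·(0.288−0.100) + 0.333·(0.617−0.370) + 0.301·(0.805−0.582) = +0.218.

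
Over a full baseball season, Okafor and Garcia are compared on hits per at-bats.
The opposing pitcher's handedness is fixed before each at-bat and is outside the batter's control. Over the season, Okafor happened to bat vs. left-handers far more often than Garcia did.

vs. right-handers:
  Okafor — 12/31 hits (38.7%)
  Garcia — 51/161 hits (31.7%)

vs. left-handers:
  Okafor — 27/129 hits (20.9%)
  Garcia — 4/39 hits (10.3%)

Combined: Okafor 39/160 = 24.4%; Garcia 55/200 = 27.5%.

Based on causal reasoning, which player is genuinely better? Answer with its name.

The stratified and pooled comparisons disagree (Okafor wins within each pitcher handedness; Garcia wins overall), so the answer turns on the causal role of pitcher handedness.
Pitcher handedness is set before the player has any effect — it is not caused by the player — and it independently drives the outcome. That makes it a confounder, so the causal comparison is within pitcher handedness levels.
Within each level — vs. right-handers: 38.7% vs 31.7%; vs. left-handers: 20.9% vs 10.3% — Okafor is higher every time.

Okafor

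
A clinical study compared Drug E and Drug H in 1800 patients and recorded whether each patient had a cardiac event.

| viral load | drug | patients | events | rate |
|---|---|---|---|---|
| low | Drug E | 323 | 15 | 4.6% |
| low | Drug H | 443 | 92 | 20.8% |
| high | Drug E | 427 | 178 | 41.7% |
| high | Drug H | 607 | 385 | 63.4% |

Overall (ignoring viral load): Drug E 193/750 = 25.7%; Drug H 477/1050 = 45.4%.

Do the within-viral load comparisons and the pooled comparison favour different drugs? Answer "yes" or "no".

Within each viral load level (low 4.6% vs 20.8%; high 41.7% vs 63.4%), Drug E has the lower rate every time. Pooled: 25.7% vs 45.4% — Drug E has the lower rate overall. They agree.

no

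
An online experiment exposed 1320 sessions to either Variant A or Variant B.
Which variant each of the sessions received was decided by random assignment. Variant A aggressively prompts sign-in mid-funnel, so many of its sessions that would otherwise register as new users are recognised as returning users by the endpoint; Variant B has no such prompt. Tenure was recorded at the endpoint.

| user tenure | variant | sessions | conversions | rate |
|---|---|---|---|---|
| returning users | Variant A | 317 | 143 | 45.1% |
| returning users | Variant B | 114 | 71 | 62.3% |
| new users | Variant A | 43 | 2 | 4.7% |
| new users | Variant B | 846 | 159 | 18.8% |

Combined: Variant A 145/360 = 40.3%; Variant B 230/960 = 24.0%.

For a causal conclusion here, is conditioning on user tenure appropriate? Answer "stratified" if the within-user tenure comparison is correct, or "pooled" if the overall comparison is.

User tenure is recorded after the variant and is itself shifted by it — it sits on the causal path from variant to outcome. Conditioning on a mediator would strip out part of the effect we want; the pooled comparison gives the total causal effect.
Pooled: Variant A 40.3% vs Variant B 24.0%; Variant A is higher overall.

pooled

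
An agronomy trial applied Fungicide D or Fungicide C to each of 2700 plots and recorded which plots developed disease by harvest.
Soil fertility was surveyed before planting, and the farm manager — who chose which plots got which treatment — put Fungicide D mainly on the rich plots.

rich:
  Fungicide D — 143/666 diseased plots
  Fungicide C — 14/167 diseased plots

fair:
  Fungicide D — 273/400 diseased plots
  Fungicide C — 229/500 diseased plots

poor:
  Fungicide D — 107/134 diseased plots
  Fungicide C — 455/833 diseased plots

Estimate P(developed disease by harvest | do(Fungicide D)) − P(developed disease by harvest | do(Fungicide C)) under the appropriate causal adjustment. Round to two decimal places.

Within every soil fertility level Fungicide C has the lower rate, yet pooled Fungicide D does — Simpson's reversal.
Soil fertility differs across fungicides for reasons unrelated to any effect of the fungicide itself, and it separately predicts the outcome — a classic confounder. We must compare within soil fertility levels.
Adjusting over the population distribution of soil fertility: 0.309·(0.215−0.084) + 0.333·(0.682−0.458) + 0.358·(0.799−0.546) = +0.206.

+0.21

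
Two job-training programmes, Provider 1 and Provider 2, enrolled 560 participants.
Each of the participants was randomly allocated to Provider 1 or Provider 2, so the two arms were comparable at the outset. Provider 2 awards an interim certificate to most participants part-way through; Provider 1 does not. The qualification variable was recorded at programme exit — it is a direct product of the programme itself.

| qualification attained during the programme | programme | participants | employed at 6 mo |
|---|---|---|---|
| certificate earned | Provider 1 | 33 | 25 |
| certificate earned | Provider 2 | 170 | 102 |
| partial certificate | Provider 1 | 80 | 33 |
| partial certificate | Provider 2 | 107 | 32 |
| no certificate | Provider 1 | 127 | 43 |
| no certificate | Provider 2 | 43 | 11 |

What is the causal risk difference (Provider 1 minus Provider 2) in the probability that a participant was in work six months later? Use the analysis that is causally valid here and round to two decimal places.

The stratified and pooled comparisons disagree (Provider 1 wins within each qualification attained during the programme; Provider 2 wins overall), so the answer turns on the causal role of qualification attained during the programme.
Qualification attained during the programme lies on the pathway programme → qualification attained during the programme → outcome, so adjusting for it blocks the indirect effect. For the total causal effect of programme, use the unadjusted pooled rates.
The causal difference is the pooled difference: 0.421 − 0.453 = -0.032.

-0.03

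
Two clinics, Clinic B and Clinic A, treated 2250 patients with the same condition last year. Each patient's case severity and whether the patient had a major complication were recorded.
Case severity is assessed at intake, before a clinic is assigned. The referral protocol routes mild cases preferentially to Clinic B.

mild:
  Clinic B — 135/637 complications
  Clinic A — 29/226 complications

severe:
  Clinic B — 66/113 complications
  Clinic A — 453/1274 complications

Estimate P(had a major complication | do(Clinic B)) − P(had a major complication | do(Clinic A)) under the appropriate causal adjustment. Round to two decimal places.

The case severity-specific comparison favours Clinic A throughout, but the pooled figures favour Clinic B. The question is whether to condition on case severity.
Nothing the clinic does changes case severity; the imbalance is an allocation artefact. With case severity also predicting the outcome, the pooled figure is confounded, and the within-stratum comparison is the causal one.
Adjusting over the population distribution of case severity: 0.384·(0.212−0.128) + 0.616·(0.584−0.356) = +0.173.

+0.17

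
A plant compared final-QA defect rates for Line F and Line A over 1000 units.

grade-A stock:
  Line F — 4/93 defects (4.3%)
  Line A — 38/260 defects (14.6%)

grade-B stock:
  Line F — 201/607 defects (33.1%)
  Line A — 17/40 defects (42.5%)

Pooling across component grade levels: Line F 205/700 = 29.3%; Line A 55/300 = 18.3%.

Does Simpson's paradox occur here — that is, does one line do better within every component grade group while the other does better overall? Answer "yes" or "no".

Within each component grade level (grade-A stock 4.3% vs 14.6%; grade-B stock 33.1% vs 42.5%), Line F has the lower rate every time. Pooled: 29.3% vs 18.3% — Line A has the lower rate overall. The two comparisons disagree.

yes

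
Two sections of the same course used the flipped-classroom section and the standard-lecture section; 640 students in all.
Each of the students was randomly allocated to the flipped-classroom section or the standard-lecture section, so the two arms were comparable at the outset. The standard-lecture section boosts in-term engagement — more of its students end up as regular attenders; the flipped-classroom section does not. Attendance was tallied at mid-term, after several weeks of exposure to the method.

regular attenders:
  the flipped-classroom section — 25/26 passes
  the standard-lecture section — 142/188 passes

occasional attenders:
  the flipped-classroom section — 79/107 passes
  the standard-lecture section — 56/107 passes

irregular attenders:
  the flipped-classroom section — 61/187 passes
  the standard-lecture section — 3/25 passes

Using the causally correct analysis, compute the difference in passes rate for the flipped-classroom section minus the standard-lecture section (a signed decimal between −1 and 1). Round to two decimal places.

-0.11

Mid-term attendance is downstream of the teaching method. One should not condition on a consequence of treatment, so the overall rates are the right comparison.
The causal difference is the pooled difference: 0.516 − 0.628 = -0.113.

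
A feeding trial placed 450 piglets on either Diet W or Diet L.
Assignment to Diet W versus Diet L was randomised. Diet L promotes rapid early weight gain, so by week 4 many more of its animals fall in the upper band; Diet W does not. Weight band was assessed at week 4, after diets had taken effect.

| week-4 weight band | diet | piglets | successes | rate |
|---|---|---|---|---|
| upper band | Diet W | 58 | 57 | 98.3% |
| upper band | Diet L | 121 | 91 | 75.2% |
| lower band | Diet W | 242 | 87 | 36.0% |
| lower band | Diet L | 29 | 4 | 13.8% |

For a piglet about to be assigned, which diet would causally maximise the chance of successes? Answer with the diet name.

Within every week-4 weight band level Diet W has the higher rate, yet pooled Diet L does — Simpson's reversal.
Week-4 weight band is recorded after the diet and is itself shifted by it — it sits on the causal path from diet to outcome. Conditioning on a mediator would strip out part of the effect we want; the pooled comparison gives the total causal effect.
Pooled: Diet W 48.0% vs Diet L 63.3%; Diet L is higher overall.

Diet L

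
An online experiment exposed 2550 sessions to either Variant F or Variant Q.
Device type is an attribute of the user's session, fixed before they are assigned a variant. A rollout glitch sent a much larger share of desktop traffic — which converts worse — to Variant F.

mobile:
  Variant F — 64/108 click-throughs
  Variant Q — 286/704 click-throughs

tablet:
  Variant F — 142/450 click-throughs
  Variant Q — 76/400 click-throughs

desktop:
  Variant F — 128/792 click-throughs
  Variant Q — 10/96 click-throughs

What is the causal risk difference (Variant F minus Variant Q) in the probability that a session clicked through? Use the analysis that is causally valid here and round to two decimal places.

+0.12

Nothing the variant does changes device type; the imbalance is an allocation artefact. With device type also predicting the outcome, the pooled figure is confounded, and the within-stratum comparison is the causal one.
Adjusting over the population distribution of device type: 0.318·(0.593−0.406) + 0.333·(0.316−0.190) + 0.348·(0.162−0.104) = +0.121.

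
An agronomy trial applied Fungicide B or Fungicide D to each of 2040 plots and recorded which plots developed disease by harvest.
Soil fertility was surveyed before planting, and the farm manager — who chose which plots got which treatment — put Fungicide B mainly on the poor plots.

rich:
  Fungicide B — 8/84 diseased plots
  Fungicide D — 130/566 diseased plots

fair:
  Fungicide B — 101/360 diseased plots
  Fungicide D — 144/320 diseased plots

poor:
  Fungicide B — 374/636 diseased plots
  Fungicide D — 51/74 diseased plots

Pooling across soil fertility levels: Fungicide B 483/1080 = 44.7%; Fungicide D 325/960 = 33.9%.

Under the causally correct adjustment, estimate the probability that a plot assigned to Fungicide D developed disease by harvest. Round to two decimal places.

The soil fertility-specific comparison favours Fungicide B throughout, but the pooled figures favour Fungicide D. The question is whether to condition on soil fertility.
Here soil fertility is a common cause — it drives both which fungicide a case falls under and the outcome. The crude comparison mixes populations; the stratum-specific rates are the causally relevant ones.
Standardising Fungicide D to the population soil fertility mix: 0.319·130/566 + 0.333·144/320 + 0.348·51/74 = 0.463.

0.46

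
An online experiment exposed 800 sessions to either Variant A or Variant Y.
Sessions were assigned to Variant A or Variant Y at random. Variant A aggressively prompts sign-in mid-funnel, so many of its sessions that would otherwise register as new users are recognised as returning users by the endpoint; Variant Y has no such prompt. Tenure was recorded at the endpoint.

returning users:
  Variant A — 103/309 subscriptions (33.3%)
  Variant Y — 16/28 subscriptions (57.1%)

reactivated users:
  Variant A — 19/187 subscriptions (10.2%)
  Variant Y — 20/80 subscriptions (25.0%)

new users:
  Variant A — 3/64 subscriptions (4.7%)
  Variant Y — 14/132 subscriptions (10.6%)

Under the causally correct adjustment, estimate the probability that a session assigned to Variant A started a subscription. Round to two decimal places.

Because the variant influences user tenure, user tenure is a post-treatment mediator, not a confounder. Stratifying on it would bias the estimate; the causal effect is the crude pooled difference.
So P(outcome | do(Variant A)) is just the pooled rate for Variant A: 125/560 = 0.223.

0.22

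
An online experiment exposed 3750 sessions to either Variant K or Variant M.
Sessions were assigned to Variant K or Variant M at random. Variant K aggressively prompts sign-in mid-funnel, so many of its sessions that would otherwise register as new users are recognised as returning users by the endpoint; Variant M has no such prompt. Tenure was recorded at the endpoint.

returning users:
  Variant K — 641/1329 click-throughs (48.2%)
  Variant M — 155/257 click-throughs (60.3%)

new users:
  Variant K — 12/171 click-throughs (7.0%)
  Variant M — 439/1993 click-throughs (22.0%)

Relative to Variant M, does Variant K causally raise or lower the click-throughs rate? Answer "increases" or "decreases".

increases

The user tenure-specific comparison favours Variant M throughout, but the pooled figures favour Variant K. The question is whether to condition on user tenure.
User tenure lies on the pathway variant → user tenure → outcome, so adjusting for it blocks the indirect effect. For the total causal effect of variant, use the unadjusted pooled rates.
Pooled: Variant K 43.5% vs Variant M 26.4%; Variant K is higher overall.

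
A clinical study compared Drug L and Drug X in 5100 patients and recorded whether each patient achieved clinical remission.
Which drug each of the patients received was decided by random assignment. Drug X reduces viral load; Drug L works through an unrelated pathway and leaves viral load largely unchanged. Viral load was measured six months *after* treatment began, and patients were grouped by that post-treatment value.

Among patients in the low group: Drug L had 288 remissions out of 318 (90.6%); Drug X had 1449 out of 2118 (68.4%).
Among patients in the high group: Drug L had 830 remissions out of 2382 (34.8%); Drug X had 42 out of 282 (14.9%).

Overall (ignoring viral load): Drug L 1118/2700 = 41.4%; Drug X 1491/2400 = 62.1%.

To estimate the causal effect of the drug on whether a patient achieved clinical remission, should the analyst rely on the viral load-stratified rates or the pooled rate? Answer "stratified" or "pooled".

The viral load-specific comparison favours Drug L throughout, but the pooled figures favour Drug X. The question is whether to condition on viral load.
Stratifying would compare drugs among patients the drugs themselves sorted into viral load groups — a form of selection on an intermediate. The unconditioned pooled rates give the total causal effect.
Pooled: Drug L 41.4% vs Drug X 62.1%; Drug X is higher overall.

pooled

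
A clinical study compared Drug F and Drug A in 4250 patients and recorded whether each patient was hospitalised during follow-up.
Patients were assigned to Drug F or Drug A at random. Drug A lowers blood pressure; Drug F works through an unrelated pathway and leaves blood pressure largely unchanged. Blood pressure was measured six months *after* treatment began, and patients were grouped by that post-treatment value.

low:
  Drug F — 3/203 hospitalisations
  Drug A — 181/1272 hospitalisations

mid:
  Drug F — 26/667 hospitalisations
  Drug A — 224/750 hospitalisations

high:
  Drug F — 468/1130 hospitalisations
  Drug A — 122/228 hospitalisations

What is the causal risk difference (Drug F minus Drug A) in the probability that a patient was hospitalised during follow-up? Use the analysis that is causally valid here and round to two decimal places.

+0.01

Within every blood pressure level Drug F has the lower rate, yet pooled Drug A does — Simpson's reversal.
Blood pressure is downstream of the drug. One should not condition on a consequence of treatment, so the overall rates are the right comparison.
The causal difference is the pooled difference: 0.248 − 0.234 = +0.014.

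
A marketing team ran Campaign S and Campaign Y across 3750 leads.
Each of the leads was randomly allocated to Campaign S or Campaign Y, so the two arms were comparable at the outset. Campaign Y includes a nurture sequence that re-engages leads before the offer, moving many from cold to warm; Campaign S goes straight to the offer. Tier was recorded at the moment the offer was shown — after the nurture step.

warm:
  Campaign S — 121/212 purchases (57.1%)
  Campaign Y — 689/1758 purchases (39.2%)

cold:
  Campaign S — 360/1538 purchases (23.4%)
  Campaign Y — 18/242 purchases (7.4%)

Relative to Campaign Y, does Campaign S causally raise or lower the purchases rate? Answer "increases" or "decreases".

decreases

Engagement tier is downstream of the campaign. One should not condition on a consequence of treatment, so the overall rates are the right comparison.
Pooled: Campaign S 27.5% vs Campaign Y 35.4%; Campaign Y is higher overall.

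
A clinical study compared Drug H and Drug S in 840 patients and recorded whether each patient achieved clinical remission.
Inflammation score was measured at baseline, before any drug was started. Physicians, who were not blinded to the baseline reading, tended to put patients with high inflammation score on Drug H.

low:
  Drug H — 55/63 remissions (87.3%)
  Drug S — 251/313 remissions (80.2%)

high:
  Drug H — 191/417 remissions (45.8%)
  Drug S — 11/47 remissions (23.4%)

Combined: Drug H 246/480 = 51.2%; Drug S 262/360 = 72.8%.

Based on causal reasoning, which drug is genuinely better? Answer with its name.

Inflammation score is set before the drug has any effect — it is not caused by the drug — and it independently drives the outcome. That makes it a confounder, so the causal comparison is within inflammation score levels.
Within each level — low: 87.3% vs 80.2%; high: 45.8% vs 23.4% — Drug H is higher every time.

Drug H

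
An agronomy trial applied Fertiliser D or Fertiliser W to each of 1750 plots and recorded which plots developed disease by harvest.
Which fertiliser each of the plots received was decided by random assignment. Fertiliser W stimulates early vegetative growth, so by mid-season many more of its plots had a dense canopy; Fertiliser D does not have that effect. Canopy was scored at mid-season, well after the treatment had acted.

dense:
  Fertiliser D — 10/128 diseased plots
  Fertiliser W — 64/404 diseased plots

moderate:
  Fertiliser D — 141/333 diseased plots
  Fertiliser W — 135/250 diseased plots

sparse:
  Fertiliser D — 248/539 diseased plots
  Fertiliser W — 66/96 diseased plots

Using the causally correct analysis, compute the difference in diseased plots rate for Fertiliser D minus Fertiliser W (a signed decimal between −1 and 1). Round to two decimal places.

+0.05

The stratified and pooled comparisons disagree (Fertiliser D wins within each mid-season canopy; Fertiliser W wins overall), so the answer turns on the causal role of mid-season canopy.
Mid-season canopy here is a post-treatment variable shaped by the fertiliser; conditioning on it would introduce bias rather than remove it. The overall comparison is the causal one.
The causal difference is the pooled difference: 0.399 − 0.353 = +0.046.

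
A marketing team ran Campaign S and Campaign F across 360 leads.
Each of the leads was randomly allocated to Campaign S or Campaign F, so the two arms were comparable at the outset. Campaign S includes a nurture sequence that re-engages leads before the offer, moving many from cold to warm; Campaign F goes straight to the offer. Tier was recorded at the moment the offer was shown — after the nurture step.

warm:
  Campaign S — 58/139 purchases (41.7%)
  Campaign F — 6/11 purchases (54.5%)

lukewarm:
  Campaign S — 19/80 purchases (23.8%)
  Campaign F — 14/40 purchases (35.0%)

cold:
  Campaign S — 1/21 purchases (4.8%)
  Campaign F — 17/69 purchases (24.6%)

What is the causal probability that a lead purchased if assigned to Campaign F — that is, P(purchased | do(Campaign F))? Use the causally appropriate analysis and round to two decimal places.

0.31

Campaign F is higher inside every engagement tier stratum but Campaign S is higher in aggregate. Whether to stratify depends on how engagement tier relates to the campaign.
The distribution of engagement tier is itself part of what the campaign does — it is an intermediate outcome. Holding it fixed would remove that part of the effect; the total effect is the pooled difference.
So P(outcome | do(Campaign F)) is just the pooled rate for Campaign F: 37/120 = 0.308.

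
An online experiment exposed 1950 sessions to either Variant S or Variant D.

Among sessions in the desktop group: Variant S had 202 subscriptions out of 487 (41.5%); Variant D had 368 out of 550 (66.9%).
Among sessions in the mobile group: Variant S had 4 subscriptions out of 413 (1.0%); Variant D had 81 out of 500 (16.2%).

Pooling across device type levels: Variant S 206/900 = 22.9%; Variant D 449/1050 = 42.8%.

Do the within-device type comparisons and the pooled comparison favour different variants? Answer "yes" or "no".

no

Within each device type level (desktop 41.5% vs 66.9%; mobile 1.0% vs 16.2%), Variant D has the higher rate every time. Pooled: 22.9% vs 42.8% — Variant D has the higher rate overall. They agree.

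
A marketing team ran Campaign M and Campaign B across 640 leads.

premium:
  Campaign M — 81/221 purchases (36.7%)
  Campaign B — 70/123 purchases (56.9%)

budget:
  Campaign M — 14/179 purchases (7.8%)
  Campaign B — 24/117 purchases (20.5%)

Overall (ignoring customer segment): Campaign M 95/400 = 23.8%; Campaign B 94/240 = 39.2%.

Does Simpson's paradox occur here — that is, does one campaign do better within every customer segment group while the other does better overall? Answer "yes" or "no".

no

Within each customer segment level (premium 36.7% vs 56.9%; budget 7.8% vs 20.5%), Campaign B has the higher rate every time. Pooled: 23.8% vs 39.2% — Campaign B has the higher rate overall. They agree.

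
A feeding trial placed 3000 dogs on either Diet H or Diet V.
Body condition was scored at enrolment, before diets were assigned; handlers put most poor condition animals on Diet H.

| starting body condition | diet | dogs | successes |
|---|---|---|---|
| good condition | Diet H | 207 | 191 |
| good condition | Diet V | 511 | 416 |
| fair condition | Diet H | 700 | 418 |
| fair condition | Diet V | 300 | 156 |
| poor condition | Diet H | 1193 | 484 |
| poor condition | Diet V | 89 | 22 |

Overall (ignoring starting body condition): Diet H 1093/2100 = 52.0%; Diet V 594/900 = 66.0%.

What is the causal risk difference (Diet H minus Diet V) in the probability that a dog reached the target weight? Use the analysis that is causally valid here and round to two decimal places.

Starting body condition satisfies the back-door criterion: it is not a descendant of the diet, and it blocks the spurious path from diet to outcome. Adjusting for it (i.e., using the within-starting body condition rates) gives the causal effect.
Adjusting over the population distribution of starting body condition: 0.239·(0.923−0.814) + 0.333·(0.597−0.520) + 0.427·(0.406−0.247) = +0.119.

+0.12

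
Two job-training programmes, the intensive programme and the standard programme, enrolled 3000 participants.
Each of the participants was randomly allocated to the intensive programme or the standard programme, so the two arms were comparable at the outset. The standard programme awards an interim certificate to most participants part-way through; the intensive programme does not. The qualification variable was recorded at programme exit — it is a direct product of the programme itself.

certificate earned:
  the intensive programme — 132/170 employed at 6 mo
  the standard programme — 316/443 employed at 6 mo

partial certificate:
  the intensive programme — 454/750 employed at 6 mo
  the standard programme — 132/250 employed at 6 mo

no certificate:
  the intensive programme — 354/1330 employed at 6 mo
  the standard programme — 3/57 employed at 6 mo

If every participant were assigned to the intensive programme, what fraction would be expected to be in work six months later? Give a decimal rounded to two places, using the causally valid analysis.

0.42

Within every qualification attained during the programme level the intensive programme has the higher rate, yet pooled the standard programme does — Simpson's reversal.
Qualification attained during the programme is downstream of the programme. One should not condition on a consequence of treatment, so the overall rates are the right comparison.
So P(outcome | do(the intensive programme)) is just the pooled rate for the intensive programme: 940/2250 = 0.418.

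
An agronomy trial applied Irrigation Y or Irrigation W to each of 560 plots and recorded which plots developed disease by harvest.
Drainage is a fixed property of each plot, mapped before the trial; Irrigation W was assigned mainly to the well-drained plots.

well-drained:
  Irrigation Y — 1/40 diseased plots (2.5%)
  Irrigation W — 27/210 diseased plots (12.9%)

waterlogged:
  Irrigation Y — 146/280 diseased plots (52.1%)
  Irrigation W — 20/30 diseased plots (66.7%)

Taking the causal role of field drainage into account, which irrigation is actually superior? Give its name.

The field drainage-specific comparison favours Irrigation Y throughout, but the pooled figures favour Irrigation W. The question is whether to condition on field drainage.
The imbalance in field drainage arose from how plots were allocated, not from anything the irrigation did; and field drainage independently affects the outcome. The pooled gap is confounded — condition on field drainage.
Within each level — well-drained: 2.5% vs 12.9%; waterlogged: 52.1% vs 66.7% — Irrigation Y is lower every time.

Irrigation Y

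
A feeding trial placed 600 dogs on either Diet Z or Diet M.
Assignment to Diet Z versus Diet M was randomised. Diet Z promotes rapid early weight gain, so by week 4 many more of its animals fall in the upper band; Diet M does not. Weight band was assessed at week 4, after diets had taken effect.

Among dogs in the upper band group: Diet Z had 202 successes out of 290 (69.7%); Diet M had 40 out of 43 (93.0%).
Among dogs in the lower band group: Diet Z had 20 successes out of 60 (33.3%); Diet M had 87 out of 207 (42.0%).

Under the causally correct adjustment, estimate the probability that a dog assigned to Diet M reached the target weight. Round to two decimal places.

0.51

The stratified and pooled comparisons disagree (Diet M wins within each week-4 weight band; Diet Z wins overall), so the answer turns on the causal role of week-4 weight band.
Week-4 weight band is recorded after the diet and is itself shifted by it — it sits on the causal path from diet to outcome. Conditioning on a mediator would strip out part of the effect we want; the pooled comparison gives the total causal effect.
So P(outcome | do(Diet M)) is just the pooled rate for Diet M: 127/250 = 0.508.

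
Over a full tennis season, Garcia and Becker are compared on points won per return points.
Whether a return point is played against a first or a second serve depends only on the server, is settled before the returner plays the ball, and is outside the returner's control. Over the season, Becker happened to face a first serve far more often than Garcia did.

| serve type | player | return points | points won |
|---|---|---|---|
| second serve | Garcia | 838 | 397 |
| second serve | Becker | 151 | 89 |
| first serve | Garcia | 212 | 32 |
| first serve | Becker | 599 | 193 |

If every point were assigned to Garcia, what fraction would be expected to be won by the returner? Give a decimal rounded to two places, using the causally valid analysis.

0.33

Since serve type is a pre-existing factor (not a product of the player) and it affects the outcome on its own, it is a confounder. The stratified rates, not the pooled rate, identify the causal effect.
Standardising Garcia to the population serve type mix: 0.549·397/838 + 0.451·32/212 = 0.328.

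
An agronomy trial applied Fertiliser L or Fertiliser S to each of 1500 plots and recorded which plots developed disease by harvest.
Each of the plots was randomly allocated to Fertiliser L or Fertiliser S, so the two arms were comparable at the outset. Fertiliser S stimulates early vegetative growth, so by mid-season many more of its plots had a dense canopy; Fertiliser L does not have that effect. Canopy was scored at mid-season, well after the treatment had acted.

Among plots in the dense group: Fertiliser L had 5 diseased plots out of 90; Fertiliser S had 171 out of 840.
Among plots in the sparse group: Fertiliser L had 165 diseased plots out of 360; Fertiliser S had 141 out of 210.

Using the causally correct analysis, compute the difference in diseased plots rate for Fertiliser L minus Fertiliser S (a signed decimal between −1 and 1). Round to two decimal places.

Fertiliser L is lower inside every mid-season canopy stratum but Fertiliser S is lower in aggregate. Whether to stratify depends on how mid-season canopy relates to the fertiliser.
Mid-season canopy is recorded after the fertiliser and is itself shifted by it — it sits on the causal path from fertiliser to outcome. Conditioning on a mediator would strip out part of the effect we want; the pooled comparison gives the total causal effect.
The causal difference is the pooled difference: 0.378 − 0.297 = +0.081.

+0.08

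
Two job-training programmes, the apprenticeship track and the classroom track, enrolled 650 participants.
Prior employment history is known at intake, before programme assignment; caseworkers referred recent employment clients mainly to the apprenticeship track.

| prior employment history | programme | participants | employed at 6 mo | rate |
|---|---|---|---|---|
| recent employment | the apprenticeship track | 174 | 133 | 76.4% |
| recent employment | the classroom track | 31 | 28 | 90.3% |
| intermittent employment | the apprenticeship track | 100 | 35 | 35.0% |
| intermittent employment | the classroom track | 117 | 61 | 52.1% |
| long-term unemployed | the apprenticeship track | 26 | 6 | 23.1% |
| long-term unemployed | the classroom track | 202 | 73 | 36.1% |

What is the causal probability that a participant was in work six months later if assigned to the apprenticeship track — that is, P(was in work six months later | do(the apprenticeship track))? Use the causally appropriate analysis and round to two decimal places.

Prior employment history is set before the programme has any effect — it is not caused by the programme — and it independently drives the outcome. That makes it a confounder, so the causal comparison is within prior employment history levels.
Standardising the apprenticeship track to the population prior employment history mix: 0.315·133/174 + 0.334·35/100 + 0.351·6/26 = 0.439.

0.44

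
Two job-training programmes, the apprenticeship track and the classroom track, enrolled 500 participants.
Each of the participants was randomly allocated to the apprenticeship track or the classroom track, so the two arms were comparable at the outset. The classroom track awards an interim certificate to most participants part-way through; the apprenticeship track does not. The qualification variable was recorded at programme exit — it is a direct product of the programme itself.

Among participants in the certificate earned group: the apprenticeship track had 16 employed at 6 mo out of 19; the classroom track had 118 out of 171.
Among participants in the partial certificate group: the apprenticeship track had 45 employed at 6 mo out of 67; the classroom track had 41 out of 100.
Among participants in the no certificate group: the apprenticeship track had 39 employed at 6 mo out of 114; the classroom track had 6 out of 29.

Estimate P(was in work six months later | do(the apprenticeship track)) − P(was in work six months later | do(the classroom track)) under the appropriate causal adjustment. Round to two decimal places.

-0.05

the apprenticeship track is higher inside every qualification attained during the programme stratum but the classroom track is higher in aggregate. Whether to stratify depends on how qualification attained during the programme relates to the programme.
The distribution of qualification attained during the programme is itself part of what the programme does — it is an intermediate outcome. Holding it fixed would remove that part of the effect; the total effect is the pooled difference.
The causal difference is the pooled difference: 0.500 − 0.550 = -0.050.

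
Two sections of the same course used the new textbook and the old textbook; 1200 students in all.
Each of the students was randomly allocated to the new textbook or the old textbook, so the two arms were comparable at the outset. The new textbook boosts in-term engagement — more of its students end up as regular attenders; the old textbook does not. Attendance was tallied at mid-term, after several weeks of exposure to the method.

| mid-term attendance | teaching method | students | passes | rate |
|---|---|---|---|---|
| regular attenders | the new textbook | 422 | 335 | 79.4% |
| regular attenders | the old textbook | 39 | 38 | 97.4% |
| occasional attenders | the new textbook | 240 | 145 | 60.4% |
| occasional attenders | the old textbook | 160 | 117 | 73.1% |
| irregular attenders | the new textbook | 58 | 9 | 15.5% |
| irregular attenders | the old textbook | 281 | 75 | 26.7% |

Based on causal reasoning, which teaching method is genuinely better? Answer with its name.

Mid-term attendance is recorded after the teaching method and is itself shifted by it — it sits on the causal path from teaching method to outcome. Conditioning on a mediator would strip out part of the effect we want; the pooled comparison gives the total causal effect.
Pooled: the new textbook 67.9% vs the old textbook 47.9%; the new textbook is higher overall.

the new textbook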